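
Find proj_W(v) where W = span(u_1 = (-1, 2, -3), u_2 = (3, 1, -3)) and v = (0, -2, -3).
proj_W(v) = (135/202, 68/101, -291/202)

Set up U = [u_1 | ... | u_2] ∈ R^(3×2). The projector onto W = col(U) is P = U (U^T U)^(-1) U^T.
Compute U^T U =
  [14, 8]
  [8, 19],
and U^T v = (5, 7).
Solve U^T U · c = U^T v for the coefficients: c = (39/202, 29/101). The projection is proj_W(v) = U c.
Check: (v - proj_W(v)) · u_1 = 0  (should be 0).
Check: (v - proj_W(v)) · u_2 = 0  (should be 0).
Result: proj_W(v) = (135/202, 68/101, -291/202).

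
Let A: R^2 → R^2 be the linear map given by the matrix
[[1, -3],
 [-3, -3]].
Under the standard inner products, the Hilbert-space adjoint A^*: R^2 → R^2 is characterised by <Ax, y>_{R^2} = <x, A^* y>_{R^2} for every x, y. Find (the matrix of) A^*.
A^* = A^T =
[[1, -3],
 [-3, -3]]

For real matrices with standard dot products, the defining identity <Ax, y> = <x, A^* y> gives (Ax)^T y = x^T (A^*) y, i.e. x^T A^T y = x^T (A^*) y. Since this holds for all x, y, we must have A^* = A^T. Therefore
A^* =
[[1, -3],
 [-3, -3]].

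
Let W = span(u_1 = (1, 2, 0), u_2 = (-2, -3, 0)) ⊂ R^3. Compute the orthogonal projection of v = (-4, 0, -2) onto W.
proj_W(v) = (-4, 0, 0)

Set up U = [u_1 | ... | u_2] ∈ R^(3×2). The projector onto W = col(U) is P = U (U^T U)^(-1) U^T.
Compute U^T U =
  [5, -8]
  [-8, 13],
and U^T v = (-4, 8).
Solve U^T U · c = U^T v for the coefficients: c = (12, 8). The projection is proj_W(v) = U c.
Check: (v - proj_W(v)) · u_1 = 0  (should be 0).
Check: (v - proj_W(v)) · u_2 = 0  (should be 0).
Result: proj_W(v) = (-4, 0, 0).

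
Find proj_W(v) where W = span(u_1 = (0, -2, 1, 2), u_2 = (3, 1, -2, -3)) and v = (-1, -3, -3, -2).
proj_W(v) = (132/107, -30/107, -51/107, -58/107)

Set up U = [u_1 | ... | u_2] ∈ R^(4×2). The projector onto W = col(U) is P = U (U^T U)^(-1) U^T.
Compute U^T U =
  [9, -10]
  [-10, 23],
and U^T v = (-1, 6).
Solve U^T U · c = U^T v for the coefficients: c = (37/107, 44/107). The projection is proj_W(v) = U c.
Check: (v - proj_W(v)) · u_1 = 0  (should be 0).
Check: (v - proj_W(v)) · u_2 = 0  (should be 0).
Result: proj_W(v) = (132/107, -30/107, -51/107, -58/107).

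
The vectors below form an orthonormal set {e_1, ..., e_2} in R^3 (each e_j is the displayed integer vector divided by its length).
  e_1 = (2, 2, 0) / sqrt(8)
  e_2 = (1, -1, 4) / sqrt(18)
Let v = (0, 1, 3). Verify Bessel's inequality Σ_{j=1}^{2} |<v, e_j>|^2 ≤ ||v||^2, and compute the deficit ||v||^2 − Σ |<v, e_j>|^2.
Σ |<v, e_j>|^2 = 65/9; ||v||^2 = 10; deficit = 25/9

Write each e_j = u_j / sqrt(<u_j, u_j>) where u_j is the displayed integer vector. Then <v, e_j> = <v, u_j> / sqrt(<u_j, u_j>), so |<v, e_j>|^2 = <v, u_j>^2 / <u_j, u_j>.
Coefficients: <v, e_1> = 2/sqrt(8), <v, e_2> = 11/sqrt(18).
Square and sum: Σ |<v, e_j>|^2 = 65/9.
Compute ||v||^2 = v·v = 10.
Deficit = 10 − 65/9 = 25/9 ≥ 0, confirming Bessel's inequality. (The deficit equals ||v − Σ <v,e_j> e_j||^2, the squared distance from v to span{e_j}.)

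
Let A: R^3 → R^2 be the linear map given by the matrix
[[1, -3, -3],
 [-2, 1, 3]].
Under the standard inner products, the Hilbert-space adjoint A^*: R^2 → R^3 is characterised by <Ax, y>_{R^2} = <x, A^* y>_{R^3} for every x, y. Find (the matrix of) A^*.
A^* = A^T =
[[1, -2],
 [-3, 1],
 [-3, 3]]

For real matrices with standard dot products, the defining identity <Ax, y> = <x, A^* y> gives (Ax)^T y = x^T (A^*) y, i.e. x^T A^T y = x^T (A^*) y. Since this holds for all x, y, we must have A^* = A^T. Therefore
A^* =
[[1, -2],
 [-3, 1],
 [-3, 3]].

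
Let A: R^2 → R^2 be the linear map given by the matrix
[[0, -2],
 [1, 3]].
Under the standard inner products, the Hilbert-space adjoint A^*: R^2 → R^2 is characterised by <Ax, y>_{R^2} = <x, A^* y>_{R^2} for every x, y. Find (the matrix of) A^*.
A^* = A^T =
[[0, 1],
 [-2, 3]]

For real matrices with standard dot products, the defining identity <Ax, y> = <x, A^* y> gives (Ax)^T y = x^T (A^*) y, i.e. x^T A^T y = x^T (A^*) y. Since this holds for all x, y, we must have A^* = A^T. Therefore
A^* =
[[0, 1],
 [-2, 3]].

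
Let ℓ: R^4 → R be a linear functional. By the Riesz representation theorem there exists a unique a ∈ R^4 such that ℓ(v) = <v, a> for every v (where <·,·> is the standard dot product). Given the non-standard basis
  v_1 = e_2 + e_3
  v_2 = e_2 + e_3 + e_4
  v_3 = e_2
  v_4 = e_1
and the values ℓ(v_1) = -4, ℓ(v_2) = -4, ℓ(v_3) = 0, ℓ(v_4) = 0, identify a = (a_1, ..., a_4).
a = (0, 0, -4, 0)

Write a = (a_1, ..., a_4) in the standard basis. For each basis vector v_i, ℓ(v_i) = <v_i, a> is a linear equation in the a_j's. Collect the n equations into a matrix system V a = ℓ, where row i of V is v_i (expressed in the standard basis). Since V is invertible (lower-triangular with 1s on the diagonal, up to permutation), solve by back-substitution:
  V =
[[0, 1, 1, 0],
 [0, 1, 1, 1],
 [0, 1, 0, 0],
 [1, 0, 0, 0]]
  V a = (-4, -4, 0, 0)
Solving gives a = (0, 0, -4, 0).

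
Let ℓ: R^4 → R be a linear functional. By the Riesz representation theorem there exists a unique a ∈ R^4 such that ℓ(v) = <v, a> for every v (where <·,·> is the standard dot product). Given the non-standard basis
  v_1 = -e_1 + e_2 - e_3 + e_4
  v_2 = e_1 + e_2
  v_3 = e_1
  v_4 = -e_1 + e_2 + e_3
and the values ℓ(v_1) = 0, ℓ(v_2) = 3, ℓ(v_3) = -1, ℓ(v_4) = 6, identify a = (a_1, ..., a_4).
a = (-1, 4, 1, -4)

Write a = (a_1, ..., a_4) in the standard basis. For each basis vector v_i, ℓ(v_i) = <v_i, a> is a linear equation in the a_j's. Collect the n equations into a matrix system V a = ℓ, where row i of V is v_i (expressed in the standard basis). Since V is invertible (lower-triangular with 1s on the diagonal, up to permutation), solve by back-substitution:
  V =
[[-1, 1, -1, 1],
 [1, 1, 0, 0],
 [1, 0, 0, 0],
 [-1, 1, 1, 0]]
  V a = (0, 3, -1, 6)
Solving gives a = (-1, 4, 1, -4).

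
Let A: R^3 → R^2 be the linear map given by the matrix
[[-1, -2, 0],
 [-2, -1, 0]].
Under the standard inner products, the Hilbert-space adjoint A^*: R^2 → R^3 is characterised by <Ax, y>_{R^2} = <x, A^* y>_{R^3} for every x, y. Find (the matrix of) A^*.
A^* = A^T =
[[-1, -2],
 [-2, -1],
 [0, 0]]

For real matrices with standard dot products, the defining identity <Ax, y> = <x, A^* y> gives (Ax)^T y = x^T (A^*) y, i.e. x^T A^T y = x^T (A^*) y. Since this holds for all x, y, we must have A^* = A^T. Therefore
A^* =
[[-1, -2],
 [-2, -1],
 [0, 0]].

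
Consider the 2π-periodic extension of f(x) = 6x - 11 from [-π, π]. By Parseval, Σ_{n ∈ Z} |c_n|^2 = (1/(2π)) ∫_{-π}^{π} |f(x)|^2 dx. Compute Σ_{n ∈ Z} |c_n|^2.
Σ |c_n|^2 = 12π^2 + 121

Expand and integrate term by term over [-π, π]:
  ∫ (6x)^2 dx = 36·(2π^3/3); ∫ 2·6·(-11)·x dx = 0 (odd integrand); ∫ (-11)^2 dx = 121·2π.
So (1/(2π)) ∫_{-π}^{π} (6x - 11)^2 dx = 36π^2/3 + 121 = 12π^2 + 121.
Parseval ⇒ Σ |c_n|^2 = 12π^2 + 121.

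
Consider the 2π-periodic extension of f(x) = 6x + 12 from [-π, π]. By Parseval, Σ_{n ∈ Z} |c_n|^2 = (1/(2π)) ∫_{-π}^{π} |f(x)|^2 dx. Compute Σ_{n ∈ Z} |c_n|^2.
Σ |c_n|^2 = 12π^2 + 144

Expand and integrate term by term over [-π, π]:
  ∫ (6x)^2 dx = 36·(2π^3/3); ∫ 2·6·(12)·x dx = 0 (odd integrand); ∫ 12^2 dx = 144·2π.
So (1/(2π)) ∫_{-π}^{π} (6x + 12)^2 dx = 36π^2/3 + 144 = 12π^2 + 144.
Parseval ⇒ Σ |c_n|^2 = 12π^2 + 144.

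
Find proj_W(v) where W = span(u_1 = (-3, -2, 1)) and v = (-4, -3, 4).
proj_W(v) = (-33/7, -22/7, 11/7)

Set up U = [u_1 | ... | u_1] ∈ R^(3×1). The projector onto W = col(U) is P = U (U^T U)^(-1) U^T.
Compute U^T U =
  [14],
and U^T v = (22).
Solve U^T U · c = U^T v for the coefficients: c = (11/7). The projection is proj_W(v) = U c.
Check: (v - proj_W(v)) · u_1 = 0  (should be 0).
Result: proj_W(v) = (-33/7, -22/7, 11/7).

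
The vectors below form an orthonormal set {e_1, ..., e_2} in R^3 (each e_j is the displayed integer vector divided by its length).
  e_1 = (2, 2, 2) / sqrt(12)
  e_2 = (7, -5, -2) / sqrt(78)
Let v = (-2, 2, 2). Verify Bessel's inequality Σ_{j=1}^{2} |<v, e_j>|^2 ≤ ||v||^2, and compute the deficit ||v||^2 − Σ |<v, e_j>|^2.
Σ |<v, e_j>|^2 = 148/13; ||v||^2 = 12; deficit = 8/13

Write each e_j = u_j / sqrt(<u_j, u_j>) where u_j is the displayed integer vector. Then <v, e_j> = <v, u_j> / sqrt(<u_j, u_j>), so |<v, e_j>|^2 = <v, u_j>^2 / <u_j, u_j>.
Coefficients: <v, e_1> = 4/sqrt(12), <v, e_2> = -28/sqrt(78).
Square and sum: Σ |<v, e_j>|^2 = 148/13.
Compute ||v||^2 = v·v = 12.
Deficit = 12 − 148/13 = 8/13 ≥ 0, confirming Bessel's inequality. (The deficit equals ||v − Σ <v,e_j> e_j||^2, the squared distance from v to span{e_j}.)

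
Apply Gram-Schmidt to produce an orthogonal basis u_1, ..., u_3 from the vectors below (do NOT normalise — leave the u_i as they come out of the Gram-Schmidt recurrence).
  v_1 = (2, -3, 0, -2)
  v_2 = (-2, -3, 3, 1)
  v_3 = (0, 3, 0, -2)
Orthogonal basis:
  u_1 = (2, -3, 0, -2)
  u_2 = (-40/17, -42/17, 3, 23/17)
  u_3 = (-90/191, 192/191, 258/191, -378/191)

Apply the Gram-Schmidt recurrence
  u_1 = v_1
  u_i = v_i − Σ_{j<i} ((v_i · u_j) / (u_j · u_j)) · u_j.

Step by step this gives:
  u_1 = (2, -3, 0, -2)
  u_2 = (-40/17, -42/17, 3, 23/17)
  u_3 = (-90/191, 192/191, 258/191, -378/191)

Orthogonality check:
  u_2 · u_1 = 0 (should be 0)
  u_3 · u_1 = 0 (should be 0)
  u_3 · u_2 = 0 (should be 0)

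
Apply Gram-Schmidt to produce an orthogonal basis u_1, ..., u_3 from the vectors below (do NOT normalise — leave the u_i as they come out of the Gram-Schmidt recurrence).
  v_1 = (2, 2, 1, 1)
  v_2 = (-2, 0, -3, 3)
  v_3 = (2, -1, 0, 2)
Orthogonal basis:
  u_1 = (2, 2, 1, 1)
  u_2 = (-6/5, 4/5, -13/5, 17/5)
  u_3 = (24/17, -33/17, 1/17, 1)

Apply the Gram-Schmidt recurrence
  u_1 = v_1
  u_i = v_i − Σ_{j<i} ((v_i · u_j) / (u_j · u_j)) · u_j.

Step by step this gives:
  u_1 = (2, 2, 1, 1)
  u_2 = (-6/5, 4/5, -13/5, 17/5)
  u_3 = (24/17, -33/17, 1/17, 1)

Orthogonality check:
  u_2 · u_1 = 0 (should be 0)
  u_3 · u_1 = 0 (should be 0)
  u_3 · u_2 = 0 (should be 0)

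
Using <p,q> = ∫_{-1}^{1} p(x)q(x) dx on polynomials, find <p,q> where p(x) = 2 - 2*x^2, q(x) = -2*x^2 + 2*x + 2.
<p,q> = 64/15

Expand the product: p(x)·q(x) = 4*x^4 - 4*x^3 - 8*x^2 + 4*x + 4.
∫_{-1}^{1} of each monomial x^k gives [2/(k+1) if k even, 0 if k odd]. Integrating term-by-term (or equivalently evaluating the antiderivative F(x) = 4*x^5/5 - x^4 - 8*x^3/3 + 2*x^2 + 4*x at the endpoints):
  F(1) − F(−1) = 47/15 − (-17/15) = 64/15.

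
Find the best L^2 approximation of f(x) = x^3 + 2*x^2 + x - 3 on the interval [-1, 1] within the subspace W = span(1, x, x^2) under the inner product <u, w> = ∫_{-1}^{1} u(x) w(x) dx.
g(x) = 2*x^2 + 8*x/5 - 3

The best approximation g ∈ W is the orthogonal projection of f onto W. Writing g = a_0 + a_1 x + a_2 x^2, the coefficients solve the normal equations G · a = b where
  G_{ij} = <φ_i, φ_j> and b_i = <f, φ_i>, with φ_0 = 1, φ_1 = x, φ_2 = x^2.
G =
  [2, 0, 2/3]
  [0, 2/3, 0]
  [2/3, 0, 2/5],
b = (-14/3, 16/15, -6/5).
Solving gives a_0 = -3, a_1 = 8/5, a_2 = 2, so
  g(x) = 2*x^2 + 8*x/5 - 3.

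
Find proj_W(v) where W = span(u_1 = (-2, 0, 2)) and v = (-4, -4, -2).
proj_W(v) = (-1, 0, 1)

Set up U = [u_1 | ... | u_1] ∈ R^(3×1). The projector onto W = col(U) is P = U (U^T U)^(-1) U^T.
Compute U^T U =
  [8],
and U^T v = (4).
Solve U^T U · c = U^T v for the coefficients: c = (1/2). The projection is proj_W(v) = U c.
Check: (v - proj_W(v)) · u_1 = 0  (should be 0).
Result: proj_W(v) = (-1, 0, 1).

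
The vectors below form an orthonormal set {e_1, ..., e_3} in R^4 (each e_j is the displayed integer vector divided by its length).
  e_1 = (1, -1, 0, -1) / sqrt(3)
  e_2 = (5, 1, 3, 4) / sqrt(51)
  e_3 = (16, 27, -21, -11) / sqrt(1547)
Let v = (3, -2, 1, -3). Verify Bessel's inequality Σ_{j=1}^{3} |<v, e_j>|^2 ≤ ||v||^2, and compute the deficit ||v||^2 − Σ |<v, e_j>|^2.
Σ |<v, e_j>|^2 = 1972/91; ||v||^2 = 23; deficit = 121/91

Write each e_j = u_j / sqrt(<u_j, u_j>) where u_j is the displayed integer vector. Then <v, e_j> = <v, u_j> / sqrt(<u_j, u_j>), so |<v, e_j>|^2 = <v, u_j>^2 / <u_j, u_j>.
Coefficients: <v, e_1> = 8/sqrt(3), <v, e_2> = 4/sqrt(51), <v, e_3> = 6/sqrt(1547).
Square and sum: Σ |<v, e_j>|^2 = 1972/91.
Compute ||v||^2 = v·v = 23.
Deficit = 23 − 1972/91 = 121/91 ≥ 0, confirming Bessel's inequality. (The deficit equals ||v − Σ <v,e_j> e_j||^2, the squared distance from v to span{e_j}.)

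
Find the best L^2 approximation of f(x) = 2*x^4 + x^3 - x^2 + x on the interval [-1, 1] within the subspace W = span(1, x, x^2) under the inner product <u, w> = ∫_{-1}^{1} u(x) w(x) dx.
g(x) = 5*x^2/7 + 8*x/5 - 6/35

The best approximation g ∈ W is the orthogonal projection of f onto W. Writing g = a_0 + a_1 x + a_2 x^2, the coefficients solve the normal equations G · a = b where
  G_{ij} = <φ_i, φ_j> and b_i = <f, φ_i>, with φ_0 = 1, φ_1 = x, φ_2 = x^2.
G =
  [2, 0, 2/3]
  [0, 2/3, 0]
  [2/3, 0, 2/5],
b = (2/15, 16/15, 6/35).
Solving gives a_0 = -6/35, a_1 = 8/5, a_2 = 5/7, so
  g(x) = 5*x^2/7 + 8*x/5 - 6/35.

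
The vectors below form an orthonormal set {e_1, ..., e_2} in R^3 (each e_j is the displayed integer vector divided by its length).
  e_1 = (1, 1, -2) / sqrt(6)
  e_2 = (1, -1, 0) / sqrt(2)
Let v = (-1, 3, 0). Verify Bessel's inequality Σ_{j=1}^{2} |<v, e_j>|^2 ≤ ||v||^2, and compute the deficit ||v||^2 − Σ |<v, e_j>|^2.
Σ |<v, e_j>|^2 = 26/3; ||v||^2 = 10; deficit = 4/3

Write each e_j = u_j / sqrt(<u_j, u_j>) where u_j is the displayed integer vector. Then <v, e_j> = <v, u_j> / sqrt(<u_j, u_j>), so |<v, e_j>|^2 = <v, u_j>^2 / <u_j, u_j>.
Coefficients: <v, e_1> = 2/sqrt(6), <v, e_2> = -4/sqrt(2).
Square and sum: Σ |<v, e_j>|^2 = 26/3.
Compute ||v||^2 = v·v = 10.
Deficit = 10 − 26/3 = 4/3 ≥ 0, confirming Bessel's inequality. (The deficit equals ||v − Σ <v,e_j> e_j||^2, the squared distance from v to span{e_j}.)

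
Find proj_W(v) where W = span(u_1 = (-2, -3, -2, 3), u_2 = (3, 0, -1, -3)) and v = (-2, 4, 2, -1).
proj_W(v) = (-11/13, 42/13, 41/13, -3/13)

Set up U = [u_1 | ... | u_2] ∈ R^(4×2). The projector onto W = col(U) is P = U (U^T U)^(-1) U^T.
Compute U^T U =
  [26, -13]
  [-13, 19],
and U^T v = (-15, -5).
Solve U^T U · c = U^T v for the coefficients: c = (-14/13, -1). The projection is proj_W(v) = U c.
Check: (v - proj_W(v)) · u_1 = 0  (should be 0).
Check: (v - proj_W(v)) · u_2 = 0  (should be 0).
Result: proj_W(v) = (-11/13, 42/13, 41/13, -3/13).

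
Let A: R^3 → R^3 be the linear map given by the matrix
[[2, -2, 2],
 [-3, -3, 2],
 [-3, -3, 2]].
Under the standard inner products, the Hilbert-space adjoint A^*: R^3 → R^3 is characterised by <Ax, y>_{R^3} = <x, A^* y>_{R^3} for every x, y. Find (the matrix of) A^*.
A^* = A^T =
[[2, -3, -3],
 [-2, -3, -3],
 [2, 2, 2]]

For real matrices with standard dot products, the defining identity <Ax, y> = <x, A^* y> gives (Ax)^T y = x^T (A^*) y, i.e. x^T A^T y = x^T (A^*) y. Since this holds for all x, y, we must have A^* = A^T. Therefore
A^* =
[[2, -3, -3],
 [-2, -3, -3],
 [2, 2, 2]].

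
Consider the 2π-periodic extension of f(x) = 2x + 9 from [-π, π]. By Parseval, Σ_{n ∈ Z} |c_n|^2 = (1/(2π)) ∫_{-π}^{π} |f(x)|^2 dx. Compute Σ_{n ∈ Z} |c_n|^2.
Σ |c_n|^2 = 4π^2/3 + 81

Expand and integrate term by term over [-π, π]:
  ∫ (2x)^2 dx = 4·(2π^3/3); ∫ 2·2·(9)·x dx = 0 (odd integrand); ∫ 9^2 dx = 81·2π.
So (1/(2π)) ∫_{-π}^{π} (2x + 9)^2 dx = 4π^2/3 + 81 = 4π^2/3 + 81.
Parseval ⇒ Σ |c_n|^2 = 4π^2/3 + 81.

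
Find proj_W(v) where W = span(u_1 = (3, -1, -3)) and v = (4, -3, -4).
proj_W(v) = (81/19, -27/19, -81/19)

Set up U = [u_1 | ... | u_1] ∈ R^(3×1). The projector onto W = col(U) is P = U (U^T U)^(-1) U^T.
Compute U^T U =
  [19],
and U^T v = (27).
Solve U^T U · c = U^T v for the coefficients: c = (27/19). The projection is proj_W(v) = U c.
Check: (v - proj_W(v)) · u_1 = 0  (should be 0).
Result: proj_W(v) = (81/19, -27/19, -81/19).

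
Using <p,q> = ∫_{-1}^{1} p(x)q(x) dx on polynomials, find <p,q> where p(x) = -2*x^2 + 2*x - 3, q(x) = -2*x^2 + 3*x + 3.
<p,q> = -62/5

Expand the product: p(x)·q(x) = 4*x^4 - 10*x^3 + 6*x^2 - 3*x - 9.
∫_{-1}^{1} of each monomial x^k gives [2/(k+1) if k even, 0 if k odd]. Integrating term-by-term (or equivalently evaluating the antiderivative F(x) = 4*x^5/5 - 5*x^4/2 + 2*x^3 - 3*x^2/2 - 9*x at the endpoints):
  F(1) − F(−1) = -51/5 − (11/5) = -62/5.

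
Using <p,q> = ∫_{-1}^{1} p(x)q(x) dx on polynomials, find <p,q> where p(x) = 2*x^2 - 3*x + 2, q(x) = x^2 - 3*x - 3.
<p,q> = -118/15

Expand the product: p(x)·q(x) = 2*x^4 - 9*x^3 + 5*x^2 + 3*x - 6.
∫_{-1}^{1} of each monomial x^k gives [2/(k+1) if k even, 0 if k odd]. Integrating term-by-term (or equivalently evaluating the antiderivative F(x) = 2*x^5/5 - 9*x^4/4 + 5*x^3/3 + 3*x^2/2 - 6*x at the endpoints):
  F(1) − F(−1) = -281/60 − (191/60) = -118/15.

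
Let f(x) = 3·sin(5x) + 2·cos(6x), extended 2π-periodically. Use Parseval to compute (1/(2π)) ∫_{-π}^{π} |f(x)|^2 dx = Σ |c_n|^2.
Σ |c_n|^2 = 13/2

Expand |f|^2 and use orthogonality of {sin(nx), cos(mx)} on [-π, π]:
  ∫_{-π}^{π} sin(nx)^2 dx = π, ∫ cos(mx)^2 dx = π, and cross terms integrate to 0.
So ∫_{-π}^{π} f(x)^2 dx = 3^2 · π + 2^2 · π = (9 + 4)π.
Divide by 2π: (9 + 4)/2 = 13/2.
By Parseval, this equals Σ |c_n|^2.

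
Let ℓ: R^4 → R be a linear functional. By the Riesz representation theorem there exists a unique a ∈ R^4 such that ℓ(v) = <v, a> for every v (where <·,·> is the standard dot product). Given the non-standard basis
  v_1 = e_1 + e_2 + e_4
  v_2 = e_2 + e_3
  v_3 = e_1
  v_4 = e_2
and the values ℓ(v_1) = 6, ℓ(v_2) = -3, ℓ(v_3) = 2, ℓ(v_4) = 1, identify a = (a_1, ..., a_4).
a = (2, 1, -4, 3)

Write a = (a_1, ..., a_4) in the standard basis. For each basis vector v_i, ℓ(v_i) = <v_i, a> is a linear equation in the a_j's. Collect the n equations into a matrix system V a = ℓ, where row i of V is v_i (expressed in the standard basis). Since V is invertible (lower-triangular with 1s on the diagonal, up to permutation), solve by back-substitution:
  V =
[[1, 1, 0, 1],
 [0, 1, 1, 0],
 [1, 0, 0, 0],
 [0, 1, 0, 0]]
  V a = (6, -3, 2, 1)
Solving gives a = (2, 1, -4, 3).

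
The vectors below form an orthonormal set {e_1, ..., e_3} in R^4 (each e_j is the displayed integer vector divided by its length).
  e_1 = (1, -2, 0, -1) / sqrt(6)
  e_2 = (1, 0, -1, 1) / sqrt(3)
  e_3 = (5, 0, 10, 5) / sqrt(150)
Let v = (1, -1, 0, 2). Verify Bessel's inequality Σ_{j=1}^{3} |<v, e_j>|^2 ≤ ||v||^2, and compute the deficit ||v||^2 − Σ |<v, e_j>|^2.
Σ |<v, e_j>|^2 = 14/3; ||v||^2 = 6; deficit = 4/3

Write each e_j = u_j / sqrt(<u_j, u_j>) where u_j is the displayed integer vector. Then <v, e_j> = <v, u_j> / sqrt(<u_j, u_j>), so |<v, e_j>|^2 = <v, u_j>^2 / <u_j, u_j>.
Coefficients: <v, e_1> = 1/sqrt(6), <v, e_2> = 3/sqrt(3), <v, e_3> = 15/sqrt(150).
Square and sum: Σ |<v, e_j>|^2 = 14/3.
Compute ||v||^2 = v·v = 6.
Deficit = 6 − 14/3 = 4/3 ≥ 0, confirming Bessel's inequality. (The deficit equals ||v − Σ <v,e_j> e_j||^2, the squared distance from v to span{e_j}.)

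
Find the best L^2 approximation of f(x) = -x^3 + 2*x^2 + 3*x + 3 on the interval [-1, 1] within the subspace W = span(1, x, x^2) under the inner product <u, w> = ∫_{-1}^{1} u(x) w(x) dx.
g(x) = 2*x^2 + 12*x/5 + 3

The best approximation g ∈ W is the orthogonal projection of f onto W. Writing g = a_0 + a_1 x + a_2 x^2, the coefficients solve the normal equations G · a = b where
  G_{ij} = <φ_i, φ_j> and b_i = <f, φ_i>, with φ_0 = 1, φ_1 = x, φ_2 = x^2.
G =
  [2, 0, 2/3]
  [0, 2/3, 0]
  [2/3, 0, 2/5],
b = (22/3, 8/5, 14/5).
Solving gives a_0 = 3, a_1 = 12/5, a_2 = 2, so
  g(x) = 2*x^2 + 12*x/5 + 3.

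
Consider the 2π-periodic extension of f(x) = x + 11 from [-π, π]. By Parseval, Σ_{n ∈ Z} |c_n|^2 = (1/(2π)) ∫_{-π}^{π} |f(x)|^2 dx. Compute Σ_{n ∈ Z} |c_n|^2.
Σ |c_n|^2 = π^2/3 + 121

Expand and integrate term by term over [-π, π]:
  ∫ (x)^2 dx = 1·(2π^3/3); ∫ 2·1·(11)·x dx = 0 (odd integrand); ∫ 11^2 dx = 121·2π.
So (1/(2π)) ∫_{-π}^{π} (x + 11)^2 dx = 1π^2/3 + 121 = π^2/3 + 121.
Parseval ⇒ Σ |c_n|^2 = π^2/3 + 121.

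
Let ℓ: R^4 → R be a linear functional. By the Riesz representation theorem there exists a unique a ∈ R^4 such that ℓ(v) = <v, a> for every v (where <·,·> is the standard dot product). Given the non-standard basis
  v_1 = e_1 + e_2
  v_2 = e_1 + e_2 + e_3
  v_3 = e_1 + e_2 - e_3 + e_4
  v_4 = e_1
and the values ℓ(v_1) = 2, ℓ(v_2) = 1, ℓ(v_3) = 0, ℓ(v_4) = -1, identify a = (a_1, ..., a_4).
a = (-1, 3, -1, -3)

Write a = (a_1, ..., a_4) in the standard basis. For each basis vector v_i, ℓ(v_i) = <v_i, a> is a linear equation in the a_j's. Collect the n equations into a matrix system V a = ℓ, where row i of V is v_i (expressed in the standard basis). Since V is invertible (lower-triangular with 1s on the diagonal, up to permutation), solve by back-substitution:
  V =
[[1, 1, 0, 0],
 [1, 1, 1, 0],
 [1, 1, -1, 1],
 [1, 0, 0, 0]]
  V a = (2, 1, 0, -1)
Solving gives a = (-1, 3, -1, -3).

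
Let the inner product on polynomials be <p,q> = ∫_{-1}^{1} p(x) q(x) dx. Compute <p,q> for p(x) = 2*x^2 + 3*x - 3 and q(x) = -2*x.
<p,q> = -4

Expand the product: p(x)·q(x) = -4*x^3 - 6*x^2 + 6*x.
∫_{-1}^{1} of each monomial x^k gives [2/(k+1) if k even, 0 if k odd]. Integrating term-by-term (or equivalently evaluating the antiderivative F(x) = -x^4 - 2*x^3 + 3*x^2 at the endpoints):
  F(1) − F(−1) = 0 − (4) = -4.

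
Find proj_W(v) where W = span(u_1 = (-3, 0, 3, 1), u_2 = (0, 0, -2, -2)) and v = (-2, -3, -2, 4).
proj_W(v) = (0, 0, 1, 1)

Set up U = [u_1 | ... | u_2] ∈ R^(4×2). The projector onto W = col(U) is P = U (U^T U)^(-1) U^T.
Compute U^T U =
  [19, -8]
  [-8, 8],
and U^T v = (4, -4).
Solve U^T U · c = U^T v for the coefficients: c = (0, -1/2). The projection is proj_W(v) = U c.
Check: (v - proj_W(v)) · u_1 = 0  (should be 0).
Check: (v - proj_W(v)) · u_2 = 0  (should be 0).
Result: proj_W(v) = (0, 0, 1, 1).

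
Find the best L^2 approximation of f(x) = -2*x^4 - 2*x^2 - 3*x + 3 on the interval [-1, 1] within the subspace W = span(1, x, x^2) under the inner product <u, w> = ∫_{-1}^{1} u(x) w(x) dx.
g(x) = -26*x^2/7 - 3*x + 111/35

The best approximation g ∈ W is the orthogonal projection of f onto W. Writing g = a_0 + a_1 x + a_2 x^2, the coefficients solve the normal equations G · a = b where
  G_{ij} = <φ_i, φ_j> and b_i = <f, φ_i>, with φ_0 = 1, φ_1 = x, φ_2 = x^2.
G =
  [2, 0, 2/3]
  [0, 2/3, 0]
  [2/3, 0, 2/5],
b = (58/15, -2, 22/35).
Solving gives a_0 = 111/35, a_1 = -3, a_2 = -26/7, so
  g(x) = -26*x^2/7 - 3*x + 111/35.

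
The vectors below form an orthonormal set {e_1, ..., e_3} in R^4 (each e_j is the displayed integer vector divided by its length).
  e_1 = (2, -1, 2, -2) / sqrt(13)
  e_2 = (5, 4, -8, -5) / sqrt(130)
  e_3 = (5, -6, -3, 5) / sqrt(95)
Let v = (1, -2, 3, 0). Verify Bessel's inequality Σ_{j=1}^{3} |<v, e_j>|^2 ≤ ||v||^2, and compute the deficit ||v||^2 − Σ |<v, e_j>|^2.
Σ |<v, e_j>|^2 = 531/38; ||v||^2 = 14; deficit = 1/38

Write each e_j = u_j / sqrt(<u_j, u_j>) where u_j is the displayed integer vector. Then <v, e_j> = <v, u_j> / sqrt(<u_j, u_j>), so |<v, e_j>|^2 = <v, u_j>^2 / <u_j, u_j>.
Coefficients: <v, e_1> = 10/sqrt(13), <v, e_2> = -27/sqrt(130), <v, e_3> = 8/sqrt(95).
Square and sum: Σ |<v, e_j>|^2 = 531/38.
Compute ||v||^2 = v·v = 14.
Deficit = 14 − 531/38 = 1/38 ≥ 0, confirming Bessel's inequality. (The deficit equals ||v − Σ <v,e_j> e_j||^2, the squared distance from v to span{e_j}.)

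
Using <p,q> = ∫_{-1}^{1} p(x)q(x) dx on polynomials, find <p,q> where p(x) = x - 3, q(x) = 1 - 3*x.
<p,q> = -8

Expand the product: p(x)·q(x) = -3*x^2 + 10*x - 3.
∫_{-1}^{1} of each monomial x^k gives [2/(k+1) if k even, 0 if k odd]. Integrating term-by-term (or equivalently evaluating the antiderivative F(x) = -x^3 + 5*x^2 - 3*x at the endpoints):
  F(1) − F(−1) = 1 − (9) = -8.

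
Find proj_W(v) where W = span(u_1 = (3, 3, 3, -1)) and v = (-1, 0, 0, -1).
proj_W(v) = (-3/14, -3/14, -3/14, 1/14)

Set up U = [u_1 | ... | u_1] ∈ R^(4×1). The projector onto W = col(U) is P = U (U^T U)^(-1) U^T.
Compute U^T U =
  [28],
and U^T v = (-2).
Solve U^T U · c = U^T v for the coefficients: c = (-1/14). The projection is proj_W(v) = U c.
Check: (v - proj_W(v)) · u_1 = 0  (should be 0).
Result: proj_W(v) = (-3/14, -3/14, -3/14, 1/14).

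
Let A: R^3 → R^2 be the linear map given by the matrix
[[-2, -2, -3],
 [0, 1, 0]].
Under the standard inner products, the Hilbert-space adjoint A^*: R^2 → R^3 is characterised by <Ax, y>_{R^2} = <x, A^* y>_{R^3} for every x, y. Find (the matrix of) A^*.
A^* = A^T =
[[-2, 0],
 [-2, 1],
 [-3, 0]]

For real matrices with standard dot products, the defining identity <Ax, y> = <x, A^* y> gives (Ax)^T y = x^T (A^*) y, i.e. x^T A^T y = x^T (A^*) y. Since this holds for all x, y, we must have A^* = A^T. Therefore
A^* =
[[-2, 0],
 [-2, 1],
 [-3, 0]].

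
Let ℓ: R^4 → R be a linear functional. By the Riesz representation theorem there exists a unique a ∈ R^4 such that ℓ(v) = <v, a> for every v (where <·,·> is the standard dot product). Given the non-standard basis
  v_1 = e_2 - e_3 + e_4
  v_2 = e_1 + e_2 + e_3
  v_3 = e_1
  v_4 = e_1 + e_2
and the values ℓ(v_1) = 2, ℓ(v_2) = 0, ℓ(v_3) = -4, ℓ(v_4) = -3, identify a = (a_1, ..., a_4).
a = (-4, 1, 3, 4)

Write a = (a_1, ..., a_4) in the standard basis. For each basis vector v_i, ℓ(v_i) = <v_i, a> is a linear equation in the a_j's. Collect the n equations into a matrix system V a = ℓ, where row i of V is v_i (expressed in the standard basis). Since V is invertible (lower-triangular with 1s on the diagonal, up to permutation), solve by back-substitution:
  V =
[[0, 1, -1, 1],
 [1, 1, 1, 0],
 [1, 0, 0, 0],
 [1, 1, 0, 0]]
  V a = (2, 0, -4, -3)
Solving gives a = (-4, 1, 3, 4).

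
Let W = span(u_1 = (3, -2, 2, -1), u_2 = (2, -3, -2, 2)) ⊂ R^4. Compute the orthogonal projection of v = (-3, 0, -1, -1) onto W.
proj_W(v) = (-103/57, 82/57, -14/19, 13/57)

Set up U = [u_1 | ... | u_2] ∈ R^(4×2). The projector onto W = col(U) is P = U (U^T U)^(-1) U^T.
Compute U^T U =
  [18, 6]
  [6, 21],
and U^T v = (-10, -6).
Solve U^T U · c = U^T v for the coefficients: c = (-29/57, -8/57). The projection is proj_W(v) = U c.
Check: (v - proj_W(v)) · u_1 = 0  (should be 0).
Check: (v - proj_W(v)) · u_2 = 0  (should be 0).
Result: proj_W(v) = (-103/57, 82/57, -14/19, 13/57).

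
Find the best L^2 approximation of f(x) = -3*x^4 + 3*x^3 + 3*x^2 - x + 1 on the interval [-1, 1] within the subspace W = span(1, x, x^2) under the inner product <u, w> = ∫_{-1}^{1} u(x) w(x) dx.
g(x) = 3*x^2/7 + 4*x/5 + 44/35

The best approximation g ∈ W is the orthogonal projection of f onto W. Writing g = a_0 + a_1 x + a_2 x^2, the coefficients solve the normal equations G · a = b where
  G_{ij} = <φ_i, φ_j> and b_i = <f, φ_i>, with φ_0 = 1, φ_1 = x, φ_2 = x^2.
G =
  [2, 0, 2/3]
  [0, 2/3, 0]
  [2/3, 0, 2/5],
b = (14/5, 8/15, 106/105).
Solving gives a_0 = 44/35, a_1 = 4/5, a_2 = 3/7, so
  g(x) = 3*x^2/7 + 4*x/5 + 44/35.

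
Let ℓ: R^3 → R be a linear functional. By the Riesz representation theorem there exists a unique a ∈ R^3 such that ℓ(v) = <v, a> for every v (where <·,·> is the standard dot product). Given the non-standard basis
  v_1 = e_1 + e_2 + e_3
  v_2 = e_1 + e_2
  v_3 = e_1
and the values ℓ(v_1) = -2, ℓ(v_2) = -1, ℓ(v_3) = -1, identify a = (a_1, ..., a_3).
a = (-1, 0, -1)

Write a = (a_1, ..., a_3) in the standard basis. For each basis vector v_i, ℓ(v_i) = <v_i, a> is a linear equation in the a_j's. Collect the n equations into a matrix system V a = ℓ, where row i of V is v_i (expressed in the standard basis). Since V is invertible (lower-triangular with 1s on the diagonal, up to permutation), solve by back-substitution:
  V =
[[1, 1, 1],
 [1, 1, 0],
 [1, 0, 0]]
  V a = (-2, -1, -1)
Solving gives a = (-1, 0, -1).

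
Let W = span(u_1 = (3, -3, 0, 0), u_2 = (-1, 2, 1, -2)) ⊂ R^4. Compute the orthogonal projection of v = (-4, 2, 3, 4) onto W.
proj_W(v) = (-39/11, 27/11, -12/11, 24/11)

Set up U = [u_1 | ... | u_2] ∈ R^(4×2). The projector onto W = col(U) is P = U (U^T U)^(-1) U^T.
Compute U^T U =
  [18, -9]
  [-9, 10],
and U^T v = (-18, 3).
Solve U^T U · c = U^T v for the coefficients: c = (-17/11, -12/11). The projection is proj_W(v) = U c.
Check: (v - proj_W(v)) · u_1 = 0  (should be 0).
Check: (v - proj_W(v)) · u_2 = 0  (should be 0).
Result: proj_W(v) = (-39/11, 27/11, -12/11, 24/11).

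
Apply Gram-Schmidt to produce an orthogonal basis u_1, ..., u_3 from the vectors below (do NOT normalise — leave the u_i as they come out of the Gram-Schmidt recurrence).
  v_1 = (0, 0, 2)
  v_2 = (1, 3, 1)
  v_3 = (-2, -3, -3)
Orthogonal basis:
  u_1 = (0, 0, 2)
  u_2 = (1, 3, 0)
  u_3 = (-9/10, 3/10, 0)

Apply the Gram-Schmidt recurrence
  u_1 = v_1
  u_i = v_i − Σ_{j<i} ((v_i · u_j) / (u_j · u_j)) · u_j.

Step by step this gives:
  u_1 = (0, 0, 2)
  u_2 = (1, 3, 0)
  u_3 = (-9/10, 3/10, 0)

Orthogonality check:
  u_2 · u_1 = 0 (should be 0)
  u_3 · u_1 = 0 (should be 0)
  u_3 · u_2 = 0 (should be 0)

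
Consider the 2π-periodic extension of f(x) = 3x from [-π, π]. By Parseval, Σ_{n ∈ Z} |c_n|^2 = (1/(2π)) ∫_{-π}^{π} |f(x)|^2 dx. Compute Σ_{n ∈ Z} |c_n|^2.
Σ |c_n|^2 = 3π^2

Expand and integrate term by term over [-π, π]:
  ∫ (3x)^2 dx = 9·(2π^3/3); ∫ 2·3·(0)·x dx = 0 (odd integrand); ∫ 0^2 dx = 0·2π.
So (1/(2π)) ∫_{-π}^{π} (3x)^2 dx = 9π^2/3 + 0 = 3π^2.
Parseval ⇒ Σ |c_n|^2 = 3π^2.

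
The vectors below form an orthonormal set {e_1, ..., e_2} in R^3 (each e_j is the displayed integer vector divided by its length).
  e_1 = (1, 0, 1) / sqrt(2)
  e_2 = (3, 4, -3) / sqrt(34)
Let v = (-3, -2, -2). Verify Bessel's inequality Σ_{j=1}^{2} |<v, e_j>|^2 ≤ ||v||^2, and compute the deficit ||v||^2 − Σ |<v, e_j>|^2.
Σ |<v, e_j>|^2 = 273/17; ||v||^2 = 17; deficit = 16/17

Write each e_j = u_j / sqrt(<u_j, u_j>) where u_j is the displayed integer vector. Then <v, e_j> = <v, u_j> / sqrt(<u_j, u_j>), so |<v, e_j>|^2 = <v, u_j>^2 / <u_j, u_j>.
Coefficients: <v, e_1> = -5/sqrt(2), <v, e_2> = -11/sqrt(34).
Square and sum: Σ |<v, e_j>|^2 = 273/17.
Compute ||v||^2 = v·v = 17.
Deficit = 17 − 273/17 = 16/17 ≥ 0, confirming Bessel's inequality. (The deficit equals ||v − Σ <v,e_j> e_j||^2, the squared distance from v to span{e_j}.)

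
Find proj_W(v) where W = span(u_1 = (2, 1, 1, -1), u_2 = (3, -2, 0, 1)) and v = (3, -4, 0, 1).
proj_W(v) = (289/89, -286/89, -40/89, 163/89)

Set up U = [u_1 | ... | u_2] ∈ R^(4×2). The projector onto W = col(U) is P = U (U^T U)^(-1) U^T.
Compute U^T U =
  [7, 3]
  [3, 14],
and U^T v = (1, 18).
Solve U^T U · c = U^T v for the coefficients: c = (-40/89, 123/89). The projection is proj_W(v) = U c.
Check: (v - proj_W(v)) · u_1 = 0  (should be 0).
Check: (v - proj_W(v)) · u_2 = 0  (should be 0).
Result: proj_W(v) = (289/89, -286/89, -40/89, 163/89).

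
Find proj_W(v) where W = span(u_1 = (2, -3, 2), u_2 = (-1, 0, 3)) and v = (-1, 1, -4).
proj_W(v) = (-37/154, 129/77, -577/154)

Set up U = [u_1 | ... | u_2] ∈ R^(3×2). The projector onto W = col(U) is P = U (U^T U)^(-1) U^T.
Compute U^T U =
  [17, 4]
  [4, 10],
and U^T v = (-13, -11).
Solve U^T U · c = U^T v for the coefficients: c = (-43/77, -135/154). The projection is proj_W(v) = U c.
Check: (v - proj_W(v)) · u_1 = 0  (should be 0).
Check: (v - proj_W(v)) · u_2 = 0  (should be 0).
Result: proj_W(v) = (-37/154, 129/77, -577/154).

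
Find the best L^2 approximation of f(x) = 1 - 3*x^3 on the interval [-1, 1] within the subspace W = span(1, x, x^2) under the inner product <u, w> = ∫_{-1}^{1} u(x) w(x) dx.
g(x) = 1 - 9*x/5

The best approximation g ∈ W is the orthogonal projection of f onto W. Writing g = a_0 + a_1 x + a_2 x^2, the coefficients solve the normal equations G · a = b where
  G_{ij} = <φ_i, φ_j> and b_i = <f, φ_i>, with φ_0 = 1, φ_1 = x, φ_2 = x^2.
G =
  [2, 0, 2/3]
  [0, 2/3, 0]
  [2/3, 0, 2/5],
b = (2, -6/5, 2/3).
Solving gives a_0 = 1, a_1 = -9/5, a_2 = 0, so
  g(x) = 1 - 9*x/5.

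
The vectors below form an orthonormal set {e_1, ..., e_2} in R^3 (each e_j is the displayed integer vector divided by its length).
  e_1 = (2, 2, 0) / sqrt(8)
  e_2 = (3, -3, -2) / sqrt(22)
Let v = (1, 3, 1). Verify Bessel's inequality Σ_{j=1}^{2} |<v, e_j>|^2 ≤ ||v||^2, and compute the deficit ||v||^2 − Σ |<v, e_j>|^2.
Σ |<v, e_j>|^2 = 120/11; ||v||^2 = 11; deficit = 1/11

Write each e_j = u_j / sqrt(<u_j, u_j>) where u_j is the displayed integer vector. Then <v, e_j> = <v, u_j> / sqrt(<u_j, u_j>), so |<v, e_j>|^2 = <v, u_j>^2 / <u_j, u_j>.
Coefficients: <v, e_1> = 8/sqrt(8), <v, e_2> = -8/sqrt(22).
Square and sum: Σ |<v, e_j>|^2 = 120/11.
Compute ||v||^2 = v·v = 11.
Deficit = 11 − 120/11 = 1/11 ≥ 0, confirming Bessel's inequality. (The deficit equals ||v − Σ <v,e_j> e_j||^2, the squared distance from v to span{e_j}.)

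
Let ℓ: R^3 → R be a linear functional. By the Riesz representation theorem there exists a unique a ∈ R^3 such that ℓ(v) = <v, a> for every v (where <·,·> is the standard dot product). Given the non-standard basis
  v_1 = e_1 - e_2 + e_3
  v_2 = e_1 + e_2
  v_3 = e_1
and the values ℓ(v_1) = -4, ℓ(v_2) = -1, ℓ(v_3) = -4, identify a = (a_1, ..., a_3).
a = (-4, 3, 3)

Write a = (a_1, ..., a_3) in the standard basis. For each basis vector v_i, ℓ(v_i) = <v_i, a> is a linear equation in the a_j's. Collect the n equations into a matrix system V a = ℓ, where row i of V is v_i (expressed in the standard basis). Since V is invertible (lower-triangular with 1s on the diagonal, up to permutation), solve by back-substitution:
  V =
[[1, -1, 1],
 [1, 1, 0],
 [1, 0, 0]]
  V a = (-4, -1, -4)
Solving gives a = (-4, 3, 3).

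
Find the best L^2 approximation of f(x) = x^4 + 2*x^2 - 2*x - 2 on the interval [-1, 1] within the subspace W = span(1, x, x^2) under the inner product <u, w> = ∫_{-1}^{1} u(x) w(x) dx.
g(x) = 20*x^2/7 - 2*x - 73/35

The best approximation g ∈ W is the orthogonal projection of f onto W. Writing g = a_0 + a_1 x + a_2 x^2, the coefficients solve the normal equations G · a = b where
  G_{ij} = <φ_i, φ_j> and b_i = <f, φ_i>, with φ_0 = 1, φ_1 = x, φ_2 = x^2.
G =
  [2, 0, 2/3]
  [0, 2/3, 0]
  [2/3, 0, 2/5],
b = (-34/15, -4/3, -26/105).
Solving gives a_0 = -73/35, a_1 = -2, a_2 = 20/7, so
  g(x) = 20*x^2/7 - 2*x - 73/35.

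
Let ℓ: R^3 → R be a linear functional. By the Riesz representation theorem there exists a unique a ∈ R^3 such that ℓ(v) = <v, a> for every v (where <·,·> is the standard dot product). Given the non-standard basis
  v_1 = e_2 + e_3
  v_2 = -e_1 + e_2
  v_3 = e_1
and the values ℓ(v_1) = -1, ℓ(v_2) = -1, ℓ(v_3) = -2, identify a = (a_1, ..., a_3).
a = (-2, -3, 2)

Write a = (a_1, ..., a_3) in the standard basis. For each basis vector v_i, ℓ(v_i) = <v_i, a> is a linear equation in the a_j's. Collect the n equations into a matrix system V a = ℓ, where row i of V is v_i (expressed in the standard basis). Since V is invertible (lower-triangular with 1s on the diagonal, up to permutation), solve by back-substitution:
  V =
[[0, 1, 1],
 [-1, 1, 0],
 [1, 0, 0]]
  V a = (-1, -1, -2)
Solving gives a = (-2, -3, 2).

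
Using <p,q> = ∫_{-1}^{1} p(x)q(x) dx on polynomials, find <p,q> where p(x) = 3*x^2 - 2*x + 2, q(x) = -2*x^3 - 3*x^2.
<p,q> = -6

Expand the product: p(x)·q(x) = -6*x^5 - 5*x^4 + 2*x^3 - 6*x^2.
∫_{-1}^{1} of each monomial x^k gives [2/(k+1) if k even, 0 if k odd]. Integrating term-by-term (or equivalently evaluating the antiderivative F(x) = -x^6 - x^5 + x^4/2 - 2*x^3 at the endpoints):
  F(1) − F(−1) = -7/2 − (5/2) = -6.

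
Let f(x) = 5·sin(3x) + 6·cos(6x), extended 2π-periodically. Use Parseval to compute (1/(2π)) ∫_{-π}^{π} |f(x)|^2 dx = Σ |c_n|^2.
Σ |c_n|^2 = 61/2

Expand |f|^2 and use orthogonality of {sin(nx), cos(mx)} on [-π, π]:
  ∫_{-π}^{π} sin(nx)^2 dx = π, ∫ cos(mx)^2 dx = π, and cross terms integrate to 0.
So ∫_{-π}^{π} f(x)^2 dx = 5^2 · π + 6^2 · π = (25 + 36)π.
Divide by 2π: (25 + 36)/2 = 61/2.
By Parseval, this equals Σ |c_n|^2.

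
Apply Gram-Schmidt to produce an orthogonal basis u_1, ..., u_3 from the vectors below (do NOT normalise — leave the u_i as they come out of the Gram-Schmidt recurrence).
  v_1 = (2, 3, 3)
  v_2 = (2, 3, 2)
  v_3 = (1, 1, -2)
Orthogonal basis:
  u_1 = (2, 3, 3)
  u_2 = (3/11, 9/22, -13/22)
  u_3 = (3/13, -2/13, 0)

Apply the Gram-Schmidt recurrence
  u_1 = v_1
  u_i = v_i − Σ_{j<i} ((v_i · u_j) / (u_j · u_j)) · u_j.

Step by step this gives:
  u_1 = (2, 3, 3)
  u_2 = (3/11, 9/22, -13/22)
  u_3 = (3/13, -2/13, 0)

Orthogonality check:
  u_2 · u_1 = 0 (should be 0)
  u_3 · u_1 = 0 (should be 0)
  u_3 · u_2 = 0 (should be 0)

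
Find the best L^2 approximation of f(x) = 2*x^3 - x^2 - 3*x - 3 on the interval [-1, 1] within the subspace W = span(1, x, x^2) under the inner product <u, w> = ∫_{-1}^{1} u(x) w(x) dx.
g(x) = -x^2 - 9*x/5 - 3

The best approximation g ∈ W is the orthogonal projection of f onto W. Writing g = a_0 + a_1 x + a_2 x^2, the coefficients solve the normal equations G · a = b where
  G_{ij} = <φ_i, φ_j> and b_i = <f, φ_i>, with φ_0 = 1, φ_1 = x, φ_2 = x^2.
G =
  [2, 0, 2/3]
  [0, 2/3, 0]
  [2/3, 0, 2/5],
b = (-20/3, -6/5, -12/5).
Solving gives a_0 = -3, a_1 = -9/5, a_2 = -1, so
  g(x) = -x^2 - 9*x/5 - 3.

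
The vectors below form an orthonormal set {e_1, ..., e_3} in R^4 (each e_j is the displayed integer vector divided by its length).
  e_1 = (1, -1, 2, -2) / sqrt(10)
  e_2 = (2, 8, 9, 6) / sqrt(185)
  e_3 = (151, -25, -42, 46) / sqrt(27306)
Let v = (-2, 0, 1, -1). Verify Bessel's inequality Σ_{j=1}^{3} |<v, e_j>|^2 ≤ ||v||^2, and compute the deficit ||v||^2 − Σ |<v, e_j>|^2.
Σ |<v, e_j>|^2 = 245/41; ||v||^2 = 6; deficit = 1/41

Write each e_j = u_j / sqrt(<u_j, u_j>) where u_j is the displayed integer vector. Then <v, e_j> = <v, u_j> / sqrt(<u_j, u_j>), so |<v, e_j>|^2 = <v, u_j>^2 / <u_j, u_j>.
Coefficients: <v, e_1> = 2/sqrt(10), <v, e_2> = -1/sqrt(185), <v, e_3> = -390/sqrt(27306).
Square and sum: Σ |<v, e_j>|^2 = 245/41.
Compute ||v||^2 = v·v = 6.
Deficit = 6 − 245/41 = 1/41 ≥ 0, confirming Bessel's inequality. (The deficit equals ||v − Σ <v,e_j> e_j||^2, the squared distance from v to span{e_j}.)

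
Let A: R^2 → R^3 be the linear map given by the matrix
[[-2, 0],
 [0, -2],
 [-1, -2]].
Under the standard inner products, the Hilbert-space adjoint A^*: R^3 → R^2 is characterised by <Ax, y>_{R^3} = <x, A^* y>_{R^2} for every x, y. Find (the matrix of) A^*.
A^* = A^T =
[[-2, 0, -1],
 [0, -2, -2]]

For real matrices with standard dot products, the defining identity <Ax, y> = <x, A^* y> gives (Ax)^T y = x^T (A^*) y, i.e. x^T A^T y = x^T (A^*) y. Since this holds for all x, y, we must have A^* = A^T. Therefore
A^* =
[[-2, 0, -1],
 [0, -2, -2]].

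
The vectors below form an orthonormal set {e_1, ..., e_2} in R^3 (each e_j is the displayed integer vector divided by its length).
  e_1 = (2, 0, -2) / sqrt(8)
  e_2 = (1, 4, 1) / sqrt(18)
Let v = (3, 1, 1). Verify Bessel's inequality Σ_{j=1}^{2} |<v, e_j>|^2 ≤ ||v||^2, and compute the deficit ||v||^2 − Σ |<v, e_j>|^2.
Σ |<v, e_j>|^2 = 50/9; ||v||^2 = 11; deficit = 49/9

Write each e_j = u_j / sqrt(<u_j, u_j>) where u_j is the displayed integer vector. Then <v, e_j> = <v, u_j> / sqrt(<u_j, u_j>), so |<v, e_j>|^2 = <v, u_j>^2 / <u_j, u_j>.
Coefficients: <v, e_1> = 4/sqrt(8), <v, e_2> = 8/sqrt(18).
Square and sum: Σ |<v, e_j>|^2 = 50/9.
Compute ||v||^2 = v·v = 11.
Deficit = 11 − 50/9 = 49/9 ≥ 0, confirming Bessel's inequality. (The deficit equals ||v − Σ <v,e_j> e_j||^2, the squared distance from v to span{e_j}.)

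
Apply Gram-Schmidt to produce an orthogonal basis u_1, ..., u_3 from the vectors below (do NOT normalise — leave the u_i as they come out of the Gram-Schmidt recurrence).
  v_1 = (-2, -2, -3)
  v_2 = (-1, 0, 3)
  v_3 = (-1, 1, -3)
Orthogonal basis:
  u_1 = (-2, -2, -3)
  u_2 = (-31/17, -14/17, 30/17)
  u_3 = (-126/121, 189/121, -42/121)

Apply the Gram-Schmidt recurrence
  u_1 = v_1
  u_i = v_i − Σ_{j<i} ((v_i · u_j) / (u_j · u_j)) · u_j.

Step by step this gives:
  u_1 = (-2, -2, -3)
  u_2 = (-31/17, -14/17, 30/17)
  u_3 = (-126/121, 189/121, -42/121)

Orthogonality check:
  u_2 · u_1 = 0 (should be 0)
  u_3 · u_1 = 0 (should be 0)
  u_3 · u_2 = 0 (should be 0)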